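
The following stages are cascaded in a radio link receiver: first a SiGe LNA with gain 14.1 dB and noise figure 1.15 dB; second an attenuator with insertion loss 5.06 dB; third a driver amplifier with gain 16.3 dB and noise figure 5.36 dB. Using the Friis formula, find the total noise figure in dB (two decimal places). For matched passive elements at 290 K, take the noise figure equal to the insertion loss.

2.29 dB

Convert to linear (a loss of L dB is a gain of −L dB): F_i = 10^(NF_i/10), G_i = 10^(G_i,dB/10)
  Stage 1: F_1 = 10^(1.15/10) = 1.303, G_1 = 10^(14.1/10) = 25.70
  Stage 2: F_2 = 10^(5.06/10) = 3.206, G_2 = 10^(−5.06/10) = 0.3119
  Stage 3: F_3 = 10^(5.36/10) = 3.436, G_3 = 10^(16.3/10) = 42.66
Friis cascade:
  F = 1.303 + (3.206 − 1)/25.70 + (3.436 − 1)/8.017 = 1.693
NF = 10 log₁₀(1.693) = 2.29 dB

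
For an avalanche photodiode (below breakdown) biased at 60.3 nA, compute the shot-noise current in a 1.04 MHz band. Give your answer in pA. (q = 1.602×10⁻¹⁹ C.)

142 pA

I_n = √(2qI·B)
2qI·B = 2 × 1.602×10⁻¹⁹ × 6.03×10⁻⁸ × 1.04×10⁶ = 2.01×10⁻²⁰ A²
I_n = √(2.01×10⁻²⁰) = 1.42×10⁻¹⁰ A = 142 pA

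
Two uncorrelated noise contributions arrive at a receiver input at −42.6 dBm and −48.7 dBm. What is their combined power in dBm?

−41.6 dBm

Convert to linear, add, convert back:
P₁ = 5.50×10⁻⁸ W, P₂ = 1.35×10⁻⁸ W
P_tot = 6.84×10⁻⁸ W → 10 log₁₀(P_tot / 10⁻³) = −41.6 dBm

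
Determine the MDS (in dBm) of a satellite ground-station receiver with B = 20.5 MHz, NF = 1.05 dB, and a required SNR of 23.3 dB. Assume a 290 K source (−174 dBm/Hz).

−76.5 dBm

Sensitivity = −174 + 10 log₁₀(B) + NF + SNR_min
= −174 + 73.12 + 1.05 + 23.3
= −76.53 dBm → −76.5 dBm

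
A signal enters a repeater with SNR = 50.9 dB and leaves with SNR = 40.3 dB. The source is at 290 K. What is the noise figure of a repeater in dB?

10.6 dB

NF (dB) = SNR_in(dB) − SNR_out(dB) when the source is at T₀
NF = 50.9 − 40.3 = 10.6 dB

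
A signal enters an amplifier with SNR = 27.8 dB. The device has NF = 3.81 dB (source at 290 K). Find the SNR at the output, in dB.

By definition F = SNR_in/SNR_out, so in dB: SNR_out = SNR_in − NF
SNR_out = 27.8 − 3.81 = 23.99 dB

23.99 dB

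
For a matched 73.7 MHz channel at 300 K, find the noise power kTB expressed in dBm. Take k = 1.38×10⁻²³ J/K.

P_n = kTB = 1.38×10⁻²³ × 300 × 7.37×10⁷ = 3.05×10⁻¹³ W
In dBm: 10 log₁₀(3.05×10⁻¹³ / 10⁻³) = −95.2 dBm

−95.2 dBm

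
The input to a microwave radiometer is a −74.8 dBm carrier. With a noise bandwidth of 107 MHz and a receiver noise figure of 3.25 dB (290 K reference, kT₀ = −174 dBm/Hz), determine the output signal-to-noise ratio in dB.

Noise floor: N = −174 + 10 log₁₀(B) + NF
10 log₁₀(1.07×10⁸) = 80.29 dB
N = −174 + 80.29 + 3.25 = −90.46 dBm
SNR = P_sig − N = −74.8 − (−90.46) = 15.66 dB → 15.7 dB

15.7 dB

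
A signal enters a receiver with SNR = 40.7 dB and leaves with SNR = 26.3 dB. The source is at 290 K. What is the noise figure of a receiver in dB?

14.4 dB

NF (dB) = SNR_in(dB) − SNR_out(dB) when the source is at T₀
NF = 40.7 − 26.3 = 14.4 dB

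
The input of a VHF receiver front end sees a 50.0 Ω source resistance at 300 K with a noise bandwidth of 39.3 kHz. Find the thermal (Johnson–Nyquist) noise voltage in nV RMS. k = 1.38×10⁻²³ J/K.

V_n = √(4kTRB)
4kTRB = 4 × 1.38×10⁻²³ × 300 × 5.00×10¹ × 3.93×10⁴ = 3.25×10⁻¹⁴ V²
V_n = √(3.25×10⁻¹⁴) = 1.80×10⁻⁷ V = 180 nV

180 nV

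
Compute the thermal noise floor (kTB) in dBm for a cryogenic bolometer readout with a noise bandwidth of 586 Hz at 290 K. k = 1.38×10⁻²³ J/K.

−146.3 dBm

P_n = kTB = 1.38×10⁻²³ × 290 × 5.86×10² = 2.35×10⁻¹⁸ W
In dBm: 10 log₁₀(2.35×10⁻¹⁸ / 10⁻³) = −146.3 dBm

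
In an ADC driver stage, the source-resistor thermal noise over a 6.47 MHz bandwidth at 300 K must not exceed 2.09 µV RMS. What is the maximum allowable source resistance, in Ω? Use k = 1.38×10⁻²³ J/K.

40.8 Ω

Johnson–Nyquist: V_n = √(4kTRB) ⇒ R = V_n² / (4kTB)
4kTB = 4 × 1.38×10⁻²³ × 300 × 6.47×10⁶ = 1.07×10⁻¹³
R = (2.09×10⁻⁶)² / 1.07×10⁻¹³ = 4.08×10¹ Ω = 40.8 Ω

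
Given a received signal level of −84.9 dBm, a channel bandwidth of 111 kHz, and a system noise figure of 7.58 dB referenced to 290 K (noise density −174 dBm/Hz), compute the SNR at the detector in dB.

31.1 dB

Noise floor: N = −174 + 10 log₁₀(B) + NF
10 log₁₀(1.11×10⁵) = 50.45 dB
N = −174 + 50.45 + 7.58 = −115.97 dBm
SNR = P_sig − N = −84.9 − (−115.97) = 31.07 dB → 31.1 dB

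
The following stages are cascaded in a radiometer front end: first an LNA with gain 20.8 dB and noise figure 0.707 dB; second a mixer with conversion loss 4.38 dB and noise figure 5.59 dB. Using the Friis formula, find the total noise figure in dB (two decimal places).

0.79 dB

Convert to linear (a loss of L dB is a gain of −L dB): F_i = 10^(NF_i/10), G_i = 10^(G_i,dB/10)
  Stage 1: F_1 = 10^(0.707/10) = 1.177, G_1 = 10^(20.8/10) = 120.2
  Stage 2: F_2 = 10^(5.59/10) = 3.622, G_2 = 10^(−4.38/10) = 0.3648
Friis cascade:
  F = 1.177 + (3.622 − 1)/120.2 = 1.199
NF = 10 log₁₀(1.199) = 0.79 dB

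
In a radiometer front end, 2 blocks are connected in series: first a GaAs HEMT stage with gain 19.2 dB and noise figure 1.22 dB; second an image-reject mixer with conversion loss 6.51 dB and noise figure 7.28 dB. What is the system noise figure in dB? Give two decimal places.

Convert to linear (a loss of L dB is a gain of −L dB): F_i = 10^(NF_i/10), G_i = 10^(G_i,dB/10)
  Stage 1: F_1 = 10^(1.22/10) = 1.324, G_1 = 10^(19.2/10) = 83.18
  Stage 2: F_2 = 10^(7.28/10) = 5.346, G_2 = 10^(−6.51/10) = 0.2234
Friis cascade:
  F = 1.324 + (5.346 − 1)/83.18 = 1.377
NF = 10 log₁₀(1.377) = 1.39 dB

1.39 dB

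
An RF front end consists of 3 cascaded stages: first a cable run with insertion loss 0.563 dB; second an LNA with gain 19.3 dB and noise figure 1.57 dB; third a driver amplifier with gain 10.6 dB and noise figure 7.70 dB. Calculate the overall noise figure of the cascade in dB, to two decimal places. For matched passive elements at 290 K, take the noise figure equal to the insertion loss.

2.30 dB

Convert to linear (a loss of L dB is a gain of −L dB): F_i = 10^(NF_i/10), G_i = 10^(G_i,dB/10)
  Stage 1: F_1 = 10^(0.563/10) = 1.138, G_1 = 10^(−0.563/10) = 0.8784
  Stage 2: F_2 = 10^(1.57/10) = 1.435, G_2 = 10^(19.3/10) = 85.11
  Stage 3: F_3 = 10^(7.70/10) = 5.888, G_3 = 10^(10.6/10) = 11.48
Friis cascade:
  F = 1.138 + (1.435 − 1)/0.8784 + (5.888 − 1)/74.77 = 1.700
NF = 10 log₁₀(1.700) = 2.30 dB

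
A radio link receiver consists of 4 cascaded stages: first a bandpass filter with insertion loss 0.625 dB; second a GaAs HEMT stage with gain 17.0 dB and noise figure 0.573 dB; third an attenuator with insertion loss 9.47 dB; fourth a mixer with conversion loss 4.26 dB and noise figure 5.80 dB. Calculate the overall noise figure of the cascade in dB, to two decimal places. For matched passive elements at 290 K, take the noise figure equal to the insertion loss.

Convert to linear (a loss of L dB is a gain of −L dB): F_i = 10^(NF_i/10), G_i = 10^(G_i,dB/10)
  Stage 1: F_1 = 10^(0.625/10) = 1.155, G_1 = 10^(−0.625/10) = 0.8660
  Stage 2: F_2 = 10^(0.573/10) = 1.141, G_2 = 10^(17.0/10) = 50.12
  Stage 3: F_3 = 10^(9.47/10) = 8.851, G_3 = 10^(−9.47/10) = 0.1130
  Stage 4: F_4 = 10^(5.80/10) = 3.802, G_4 = 10^(−4.26/10) = 0.3750
Friis cascade:
  F = 1.155 + (1.141 − 1)/0.8660 + (8.851 − 1)/43.40 + (3.802 − 1)/4.903 = 2.070
NF = 10 log₁₀(2.070) = 3.16 dB

3.16 dB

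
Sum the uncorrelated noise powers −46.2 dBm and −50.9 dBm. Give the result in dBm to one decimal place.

−44.9 dBm

Convert to linear, add, convert back:
P₁ = 2.40×10⁻⁸ W, P₂ = 8.13×10⁻⁹ W
P_tot = 3.21×10⁻⁸ W → 10 log₁₀(P_tot / 10⁻³) = −44.9 dBm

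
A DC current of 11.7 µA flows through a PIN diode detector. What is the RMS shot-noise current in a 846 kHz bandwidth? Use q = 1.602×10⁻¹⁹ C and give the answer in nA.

1.78 nA

I_n = √(2qI·B)
2qI·B = 2 × 1.602×10⁻¹⁹ × 1.17×10⁻⁵ × 8.46×10⁵ = 3.17×10⁻¹⁸ A²
I_n = √(3.17×10⁻¹⁸) = 1.78×10⁻⁹ A = 1.78 nA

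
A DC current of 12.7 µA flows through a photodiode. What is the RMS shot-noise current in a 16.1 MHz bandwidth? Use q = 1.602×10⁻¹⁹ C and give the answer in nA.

8.09 nA

I_n = √(2qI·B)
2qI·B = 2 × 1.602×10⁻¹⁹ × 1.27×10⁻⁵ × 1.61×10⁷ = 6.55×10⁻¹⁷ A²
I_n = √(6.55×10⁻¹⁷) = 8.09×10⁻⁹ A = 8.09 nA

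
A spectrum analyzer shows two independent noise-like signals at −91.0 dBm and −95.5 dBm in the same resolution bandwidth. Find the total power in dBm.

−89.7 dBm

Convert to linear, add, convert back:
P₁ = 7.94×10⁻¹³ W, P₂ = 2.82×10⁻¹³ W
P_tot = 1.08×10⁻¹² W → 10 log₁₀(P_tot / 10⁻³) = −89.7 dBm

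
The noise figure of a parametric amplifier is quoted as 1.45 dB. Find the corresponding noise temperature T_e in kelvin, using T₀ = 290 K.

F = 10^(1.45/10) = 1.39637
T_e = (F − 1)·T₀ = (1.39637 − 1) × 290 = 115 K

115 K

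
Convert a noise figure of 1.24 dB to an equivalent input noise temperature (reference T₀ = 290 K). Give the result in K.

F = 10^(1.24/10) = 1.33045
T_e = (F − 1)·T₀ = (1.33045 − 1) × 290 = 95.8 K

95.8 K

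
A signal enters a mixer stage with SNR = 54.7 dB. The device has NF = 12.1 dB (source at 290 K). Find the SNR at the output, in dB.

By definition F = SNR_in/SNR_out, so in dB: SNR_out = SNR_in − NF
SNR_out = 54.7 − 12.1 = 42.6 dB

42.6 dB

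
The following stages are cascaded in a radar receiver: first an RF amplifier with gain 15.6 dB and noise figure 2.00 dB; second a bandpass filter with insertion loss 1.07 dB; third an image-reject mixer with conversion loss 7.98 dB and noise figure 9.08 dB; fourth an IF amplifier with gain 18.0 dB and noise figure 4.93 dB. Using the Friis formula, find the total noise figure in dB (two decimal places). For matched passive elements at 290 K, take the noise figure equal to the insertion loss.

3.64 dB

Convert to linear (a loss of L dB is a gain of −L dB): F_i = 10^(NF_i/10), G_i = 10^(G_i,dB/10)
  Stage 1: F_1 = 10^(2.00/10) = 1.585, G_1 = 10^(15.6/10) = 36.31
  Stage 2: F_2 = 10^(1.07/10) = 1.279, G_2 = 10^(−1.07/10) = 0.7816
  Stage 3: F_3 = 10^(9.08/10) = 8.091, G_3 = 10^(−7.98/10) = 0.1592
  Stage 4: F_4 = 10^(4.93/10) = 3.112, G_4 = 10^(18.0/10) = 63.10
Friis cascade:
  F = 1.585 + (1.279 − 1)/36.31 + (8.091 − 1)/28.38 + (3.112 − 1)/4.519 = 2.310
NF = 10 log₁₀(2.310) = 3.64 dB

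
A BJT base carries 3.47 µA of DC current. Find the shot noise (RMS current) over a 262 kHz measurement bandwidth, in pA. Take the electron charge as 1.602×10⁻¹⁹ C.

I_n = √(2qI·B)
2qI·B = 2 × 1.602×10⁻¹⁹ × 3.47×10⁻⁶ × 2.62×10⁵ = 2.91×10⁻¹⁹ A²
I_n = √(2.91×10⁻¹⁹) = 5.40×10⁻¹⁰ A = 540 pA

540 pA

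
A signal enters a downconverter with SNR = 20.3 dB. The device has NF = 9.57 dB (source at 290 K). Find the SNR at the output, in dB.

By definition F = SNR_in/SNR_out, so in dB: SNR_out = SNR_in − NF
SNR_out = 20.3 − 9.57 = 10.73 dB

10.73 dB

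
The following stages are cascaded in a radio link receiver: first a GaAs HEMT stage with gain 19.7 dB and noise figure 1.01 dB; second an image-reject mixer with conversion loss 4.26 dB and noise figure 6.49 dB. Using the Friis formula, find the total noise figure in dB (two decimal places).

Convert to linear (a loss of L dB is a gain of −L dB): F_i = 10^(NF_i/10), G_i = 10^(G_i,dB/10)
  Stage 1: F_1 = 10^(1.01/10) = 1.262, G_1 = 10^(19.7/10) = 93.33
  Stage 2: F_2 = 10^(6.49/10) = 4.457, G_2 = 10^(−4.26/10) = 0.3750
Friis cascade:
  F = 1.262 + (4.457 − 1)/93.33 = 1.299
NF = 10 log₁₀(1.299) = 1.14 dB

1.14 dB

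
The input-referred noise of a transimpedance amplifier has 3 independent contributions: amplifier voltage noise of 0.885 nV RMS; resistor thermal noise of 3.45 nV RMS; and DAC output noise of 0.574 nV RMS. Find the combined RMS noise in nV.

3.61 nV

Uncorrelated sources add in power (mean-square): V_tot = √(ΣV_i²)
V_tot = √[(8.85×10⁻¹⁰)² + (3.45×10⁻⁹)² + (5.74×10⁻¹⁰)²] = 3.61×10⁻⁹ V = 3.61 nV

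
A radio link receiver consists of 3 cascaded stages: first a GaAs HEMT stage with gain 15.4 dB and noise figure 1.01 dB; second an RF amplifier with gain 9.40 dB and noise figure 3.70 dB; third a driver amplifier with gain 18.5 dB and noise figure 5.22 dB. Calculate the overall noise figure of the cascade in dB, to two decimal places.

Convert to linear (a loss of L dB is a gain of −L dB): F_i = 10^(NF_i/10), G_i = 10^(G_i,dB/10)
  Stage 1: F_1 = 10^(1.01/10) = 1.262, G_1 = 10^(15.4/10) = 34.67
  Stage 2: F_2 = 10^(3.70/10) = 2.344, G_2 = 10^(9.40/10) = 8.710
  Stage 3: F_3 = 10^(5.22/10) = 3.327, G_3 = 10^(18.5/10) = 70.79
Friis cascade:
  F = 1.262 + (2.344 − 1)/34.67 + (3.327 − 1)/302.0 = 1.308
NF = 10 log₁₀(1.308) = 1.17 dB

1.17 dB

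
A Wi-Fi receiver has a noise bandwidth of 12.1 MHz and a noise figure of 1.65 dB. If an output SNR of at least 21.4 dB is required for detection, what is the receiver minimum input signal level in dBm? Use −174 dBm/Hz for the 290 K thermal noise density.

−80.1 dBm

Sensitivity = −174 + 10 log₁₀(B) + NF + SNR_min
= −174 + 70.83 + 1.65 + 21.4
= −80.12 dBm → −80.1 dBm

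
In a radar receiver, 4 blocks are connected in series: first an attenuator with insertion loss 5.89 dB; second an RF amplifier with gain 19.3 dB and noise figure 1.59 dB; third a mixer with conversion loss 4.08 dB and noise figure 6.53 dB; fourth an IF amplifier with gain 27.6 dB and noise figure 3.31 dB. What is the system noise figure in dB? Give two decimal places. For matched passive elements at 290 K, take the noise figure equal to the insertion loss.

Convert to linear (a loss of L dB is a gain of −L dB): F_i = 10^(NF_i/10), G_i = 10^(G_i,dB/10)
  Stage 1: F_1 = 10^(5.89/10) = 3.882, G_1 = 10^(−5.89/10) = 0.2576
  Stage 2: F_2 = 10^(1.59/10) = 1.442, G_2 = 10^(19.3/10) = 85.11
  Stage 3: F_3 = 10^(6.53/10) = 4.498, G_3 = 10^(−4.08/10) = 0.3908
  Stage 4: F_4 = 10^(3.31/10) = 2.143, G_4 = 10^(27.6/10) = 575.4
Friis cascade:
  F = 3.882 + (1.442 − 1)/0.2576 + (4.498 − 1)/21.93 + (2.143 − 1)/8.570 = 5.890
NF = 10 log₁₀(5.890) = 7.70 dB

7.70 dB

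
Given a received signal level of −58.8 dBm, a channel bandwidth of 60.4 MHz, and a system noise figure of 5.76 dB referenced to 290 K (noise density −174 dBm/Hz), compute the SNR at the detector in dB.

Noise floor: N = −174 + 10 log₁₀(B) + NF
10 log₁₀(6.04×10⁷) = 77.81 dB
N = −174 + 77.81 + 5.76 = −90.43 dBm
SNR = P_sig − N = −58.8 − (−90.43) = 31.63 dB → 31.6 dB

31.6 dB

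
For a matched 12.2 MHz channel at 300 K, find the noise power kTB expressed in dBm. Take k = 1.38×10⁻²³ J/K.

P_n = kTB = 1.38×10⁻²³ × 300 × 1.22×10⁷ = 5.05×10⁻¹⁴ W
In dBm: 10 log₁₀(5.05×10⁻¹⁴ / 10⁻³) = −103.0 dBm

−103.0 dBm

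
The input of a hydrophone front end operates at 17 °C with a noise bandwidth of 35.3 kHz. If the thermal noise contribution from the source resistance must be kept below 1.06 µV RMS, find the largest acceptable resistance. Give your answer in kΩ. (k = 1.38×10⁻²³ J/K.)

T = 17 °C + 273.15 = 290.15 K
Johnson–Nyquist: V_n = √(4kTRB) ⇒ R = V_n² / (4kTB)
4kTB = 4 × 1.38×10⁻²³ × 290.15 × 3.53×10⁴ = 5.65×10⁻¹⁶
R = (1.06×10⁻⁶)² / 5.65×10⁻¹⁶ = 1.99×10³ Ω = 1.99 kΩ

1.99 kΩ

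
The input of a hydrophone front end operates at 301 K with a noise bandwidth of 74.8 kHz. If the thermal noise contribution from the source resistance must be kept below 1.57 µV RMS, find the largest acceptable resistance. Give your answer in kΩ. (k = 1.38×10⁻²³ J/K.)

1.98 kΩ

Johnson–Nyquist: V_n = √(4kTRB) ⇒ R = V_n² / (4kTB)
4kTB = 4 × 1.38×10⁻²³ × 301 × 7.48×10⁴ = 1.24×10⁻¹⁵
R = (1.57×10⁻⁶)² / 1.24×10⁻¹⁵ = 1.98×10³ Ω = 1.98 kΩ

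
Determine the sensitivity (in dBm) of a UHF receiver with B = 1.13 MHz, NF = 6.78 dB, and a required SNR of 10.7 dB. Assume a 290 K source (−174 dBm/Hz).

−96.0 dBm

Sensitivity = −174 + 10 log₁₀(B) + NF + SNR_min
= −174 + 60.53 + 6.78 + 10.7
= −95.99 dBm → −96.0 dBm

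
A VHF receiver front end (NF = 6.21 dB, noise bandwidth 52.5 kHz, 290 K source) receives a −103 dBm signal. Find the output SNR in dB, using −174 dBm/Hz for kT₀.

17.6 dB

Noise floor: N = −174 + 10 log₁₀(B) + NF
10 log₁₀(5.25×10⁴) = 47.2 dB
N = −174 + 47.2 + 6.21 = −120.59 dBm
SNR = P_sig − N = −103 − (−120.59) = 17.59 dB → 17.6 dB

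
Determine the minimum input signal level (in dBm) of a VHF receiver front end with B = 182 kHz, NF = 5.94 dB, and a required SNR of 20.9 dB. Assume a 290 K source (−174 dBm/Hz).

Sensitivity = −174 + 10 log₁₀(B) + NF + SNR_min
= −174 + 52.6 + 5.94 + 20.9
= −94.56 dBm → −94.6 dBm

−94.6 dBm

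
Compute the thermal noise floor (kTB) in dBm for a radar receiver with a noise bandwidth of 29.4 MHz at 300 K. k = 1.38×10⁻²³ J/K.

P_n = kTB = 1.38×10⁻²³ × 300 × 2.94×10⁷ = 1.22×10⁻¹³ W
In dBm: 10 log₁₀(1.22×10⁻¹³ / 10⁻³) = −99.1 dBm

−99.1 dBm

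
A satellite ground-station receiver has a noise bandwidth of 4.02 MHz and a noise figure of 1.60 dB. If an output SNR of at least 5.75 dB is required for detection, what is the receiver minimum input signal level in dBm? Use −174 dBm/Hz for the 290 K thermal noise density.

Sensitivity = −174 + 10 log₁₀(B) + NF + SNR_min
= −174 + 66.04 + 1.60 + 5.75
= −100.61 dBm → −100.6 dBm

−100.6 dBm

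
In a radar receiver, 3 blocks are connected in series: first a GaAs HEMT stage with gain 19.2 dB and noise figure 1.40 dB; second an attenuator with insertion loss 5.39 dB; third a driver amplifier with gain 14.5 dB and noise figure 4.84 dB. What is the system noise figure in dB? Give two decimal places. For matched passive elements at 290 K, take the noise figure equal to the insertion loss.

1.75 dB

Convert to linear (a loss of L dB is a gain of −L dB): F_i = 10^(NF_i/10), G_i = 10^(G_i,dB/10)
  Stage 1: F_1 = 10^(1.40/10) = 1.380, G_1 = 10^(19.2/10) = 83.18
  Stage 2: F_2 = 10^(5.39/10) = 3.459, G_2 = 10^(−5.39/10) = 0.2891
  Stage 3: F_3 = 10^(4.84/10) = 3.048, G_3 = 10^(14.5/10) = 28.18
Friis cascade:
  F = 1.380 + (3.459 − 1)/83.18 + (3.048 − 1)/24.04 = 1.495
NF = 10 log₁₀(1.495) = 1.75 dB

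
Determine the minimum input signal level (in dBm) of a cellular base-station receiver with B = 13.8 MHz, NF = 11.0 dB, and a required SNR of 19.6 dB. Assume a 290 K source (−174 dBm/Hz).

Sensitivity = −174 + 10 log₁₀(B) + NF + SNR_min
= −174 + 71.4 + 11.0 + 19.6
= −72.0 dBm → −72.0 dBm

−72.0 dBm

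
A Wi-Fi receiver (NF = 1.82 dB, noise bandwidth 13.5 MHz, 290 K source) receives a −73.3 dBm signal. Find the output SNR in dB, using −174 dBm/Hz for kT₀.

27.6 dB

Noise floor: N = −174 + 10 log₁₀(B) + NF
10 log₁₀(1.35×10⁷) = 71.3 dB
N = −174 + 71.3 + 1.82 = −100.88 dBm
SNR = P_sig − N = −73.3 − (−100.88) = 27.58 dB → 27.6 dB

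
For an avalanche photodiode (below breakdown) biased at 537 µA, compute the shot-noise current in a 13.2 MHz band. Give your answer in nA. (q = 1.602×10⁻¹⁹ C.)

47.7 nA

I_n = √(2qI·B)
2qI·B = 2 × 1.602×10⁻¹⁹ × 5.37×10⁻⁴ × 1.32×10⁷ = 2.27×10⁻¹⁵ A²
I_n = √(2.27×10⁻¹⁵) = 4.77×10⁻⁸ A = 47.7 nA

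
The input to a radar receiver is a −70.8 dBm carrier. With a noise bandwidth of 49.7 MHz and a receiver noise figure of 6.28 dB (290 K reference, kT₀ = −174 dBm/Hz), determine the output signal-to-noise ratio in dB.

Noise floor: N = −174 + 10 log₁₀(B) + NF
10 log₁₀(4.97×10⁷) = 76.96 dB
N = −174 + 76.96 + 6.28 = −90.76 dBm
SNR = P_sig − N = −70.8 − (−90.76) = 19.96 dB → 20.0 dB

20.0 dB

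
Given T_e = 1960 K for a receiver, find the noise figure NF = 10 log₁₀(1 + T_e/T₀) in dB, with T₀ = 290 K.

F = 1 + T_e/T₀ = 1 + 1960/290 = 7.75862
NF = 10 log₁₀(7.75862) = 8.90 dB

8.90 dB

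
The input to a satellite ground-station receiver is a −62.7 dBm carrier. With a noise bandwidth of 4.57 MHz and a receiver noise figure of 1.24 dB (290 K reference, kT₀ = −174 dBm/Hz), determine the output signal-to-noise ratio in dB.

43.5 dB

Noise floor: N = −174 + 10 log₁₀(B) + NF
10 log₁₀(4.57×10⁶) = 66.6 dB
N = −174 + 66.6 + 1.24 = −106.16 dBm
SNR = P_sig − N = −62.7 − (−106.16) = 43.46 dB → 43.5 dB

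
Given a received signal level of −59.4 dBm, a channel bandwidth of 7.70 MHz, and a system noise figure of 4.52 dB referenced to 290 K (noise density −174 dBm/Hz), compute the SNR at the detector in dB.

41.2 dB

Noise floor: N = −174 + 10 log₁₀(B) + NF
10 log₁₀(7.70×10⁶) = 68.86 dB
N = −174 + 68.86 + 4.52 = −100.62 dBm
SNR = P_sig − N = −59.4 − (−100.62) = 41.22 dB → 41.2 dB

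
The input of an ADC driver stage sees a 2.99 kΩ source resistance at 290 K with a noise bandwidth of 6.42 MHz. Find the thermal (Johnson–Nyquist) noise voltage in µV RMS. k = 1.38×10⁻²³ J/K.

17.5 µV

V_n = √(4kTRB)
4kTRB = 4 × 1.38×10⁻²³ × 290 × 2.99×10³ × 6.42×10⁶ = 3.07×10⁻¹⁰ V²
V_n = √(3.07×10⁻¹⁰) = 1.75×10⁻⁵ V = 17.5 µV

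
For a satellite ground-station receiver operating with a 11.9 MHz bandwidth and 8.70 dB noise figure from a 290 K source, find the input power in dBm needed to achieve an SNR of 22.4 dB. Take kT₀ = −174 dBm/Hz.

Sensitivity = −174 + 10 log₁₀(B) + NF + SNR_min
= −174 + 70.76 + 8.70 + 22.4
= −72.14 dBm → −72.1 dBm

−72.1 dBm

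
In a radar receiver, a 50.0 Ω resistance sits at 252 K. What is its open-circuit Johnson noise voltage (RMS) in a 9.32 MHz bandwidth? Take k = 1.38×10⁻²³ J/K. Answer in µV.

V_n = √(4kTRB)
4kTRB = 4 × 1.38×10⁻²³ × 252 × 5.00×10¹ × 9.32×10⁶ = 6.48×10⁻¹² V²
V_n = √(6.48×10⁻¹²) = 2.55×10⁻⁶ V = 2.55 µV

2.55 µV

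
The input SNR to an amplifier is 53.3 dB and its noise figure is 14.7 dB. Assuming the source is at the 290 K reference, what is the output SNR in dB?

By definition F = SNR_in/SNR_out, so in dB: SNR_out = SNR_in − NF
SNR_out = 53.3 − 14.7 = 38.6 dB

38.6 dB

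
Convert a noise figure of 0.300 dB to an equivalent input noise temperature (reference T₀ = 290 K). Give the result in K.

F = 10^(0.300/10) = 1.07152
T_e = (F − 1)·T₀ = (1.07152 − 1) × 290 = 20.7 K

20.7 K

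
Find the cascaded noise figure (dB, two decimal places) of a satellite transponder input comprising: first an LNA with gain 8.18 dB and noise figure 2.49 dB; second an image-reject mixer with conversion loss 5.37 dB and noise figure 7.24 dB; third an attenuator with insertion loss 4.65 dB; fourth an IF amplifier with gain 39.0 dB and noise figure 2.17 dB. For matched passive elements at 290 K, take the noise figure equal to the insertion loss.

6.46 dB

Convert to linear (a loss of L dB is a gain of −L dB): F_i = 10^(NF_i/10), G_i = 10^(G_i,dB/10)
  Stage 1: F_1 = 10^(2.49/10) = 1.774, G_1 = 10^(8.18/10) = 6.577
  Stage 2: F_2 = 10^(7.24/10) = 5.297, G_2 = 10^(−5.37/10) = 0.2904
  Stage 3: F_3 = 10^(4.65/10) = 2.917, G_3 = 10^(−4.65/10) = 0.3428
  Stage 4: F_4 = 10^(2.17/10) = 1.648, G_4 = 10^(39.0/10) = 7943
Friis cascade:
  F = 1.774 + (5.297 − 1)/6.577 + (2.917 − 1)/1.910 + (1.648 − 1)/0.6546 = 4.422
NF = 10 log₁₀(4.422) = 6.46 dB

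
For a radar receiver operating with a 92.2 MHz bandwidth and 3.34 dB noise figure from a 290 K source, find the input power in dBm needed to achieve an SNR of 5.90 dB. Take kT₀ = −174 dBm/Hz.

Sensitivity = −174 + 10 log₁₀(B) + NF + SNR_min
= −174 + 79.65 + 3.34 + 5.90
= −85.11 dBm → −85.1 dBm

−85.1 dBm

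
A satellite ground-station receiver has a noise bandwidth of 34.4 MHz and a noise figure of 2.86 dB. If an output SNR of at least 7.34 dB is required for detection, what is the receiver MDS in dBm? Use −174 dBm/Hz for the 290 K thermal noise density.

Sensitivity = −174 + 10 log₁₀(B) + NF + SNR_min
= −174 + 75.37 + 2.86 + 7.34
= −88.43 dBm → −88.4 dBm

−88.4 dBm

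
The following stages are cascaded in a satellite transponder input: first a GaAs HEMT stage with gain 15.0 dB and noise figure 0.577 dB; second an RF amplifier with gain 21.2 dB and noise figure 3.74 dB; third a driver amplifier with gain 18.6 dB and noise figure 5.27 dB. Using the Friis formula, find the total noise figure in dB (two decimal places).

Convert to linear (a loss of L dB is a gain of −L dB): F_i = 10^(NF_i/10), G_i = 10^(G_i,dB/10)
  Stage 1: F_1 = 10^(0.577/10) = 1.142, G_1 = 10^(15.0/10) = 31.62
  Stage 2: F_2 = 10^(3.74/10) = 2.366, G_2 = 10^(21.2/10) = 131.8
  Stage 3: F_3 = 10^(5.27/10) = 3.365, G_3 = 10^(18.6/10) = 72.44
Friis cascade:
  F = 1.142 + (2.366 − 1)/31.62 + (3.365 − 1)/4169 = 1.186
NF = 10 log₁₀(1.186) = 0.74 dB

0.74 dB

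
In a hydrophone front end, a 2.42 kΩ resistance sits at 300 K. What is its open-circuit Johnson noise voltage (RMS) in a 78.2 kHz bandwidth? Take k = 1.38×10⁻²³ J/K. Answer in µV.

V_n = √(4kTRB)
4kTRB = 4 × 1.38×10⁻²³ × 300 × 2.42×10³ × 7.82×10⁴ = 3.13×10⁻¹² V²
V_n = √(3.13×10⁻¹²) = 1.77×10⁻⁶ V = 1.77 µV

1.77 µV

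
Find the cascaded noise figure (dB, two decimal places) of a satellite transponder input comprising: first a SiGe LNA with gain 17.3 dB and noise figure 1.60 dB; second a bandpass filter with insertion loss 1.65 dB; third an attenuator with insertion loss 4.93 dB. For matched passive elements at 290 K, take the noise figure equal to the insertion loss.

1.79 dB

Convert to linear (a loss of L dB is a gain of −L dB): F_i = 10^(NF_i/10), G_i = 10^(G_i,dB/10)
  Stage 1: F_1 = 10^(1.60/10) = 1.445, G_1 = 10^(17.3/10) = 53.70
  Stage 2: F_2 = 10^(1.65/10) = 1.462, G_2 = 10^(−1.65/10) = 0.6839
  Stage 3: F_3 = 10^(4.93/10) = 3.112, G_3 = 10^(−4.93/10) = 0.3214
Friis cascade:
  F = 1.445 + (1.462 − 1)/53.70 + (3.112 − 1)/36.73 = 1.512
NF = 10 log₁₀(1.512) = 1.79 dB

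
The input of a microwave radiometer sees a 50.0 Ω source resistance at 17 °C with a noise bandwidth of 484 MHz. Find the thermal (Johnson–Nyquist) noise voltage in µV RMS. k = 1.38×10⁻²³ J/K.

T = 17 °C + 273.15 = 290.15 K
V_n = √(4kTRB)
4kTRB = 4 × 1.38×10⁻²³ × 290.15 × 5.00×10¹ × 4.84×10⁸ = 3.88×10⁻¹⁰ V²
V_n = √(3.88×10⁻¹⁰) = 1.97×10⁻⁵ V = 19.7 µV

19.7 µV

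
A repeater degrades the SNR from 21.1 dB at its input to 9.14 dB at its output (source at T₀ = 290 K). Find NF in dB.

11.96 dB

NF (dB) = SNR_in(dB) − SNR_out(dB) when the source is at T₀
NF = 21.1 − 9.14 = 11.96 dB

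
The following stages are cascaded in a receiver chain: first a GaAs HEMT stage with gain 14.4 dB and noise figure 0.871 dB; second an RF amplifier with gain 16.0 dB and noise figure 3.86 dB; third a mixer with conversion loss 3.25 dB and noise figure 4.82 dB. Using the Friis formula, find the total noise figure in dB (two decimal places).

1.06 dB

Convert to linear (a loss of L dB is a gain of −L dB): F_i = 10^(NF_i/10), G_i = 10^(G_i,dB/10)
  Stage 1: F_1 = 10^(0.871/10) = 1.222, G_1 = 10^(14.4/10) = 27.54
  Stage 2: F_2 = 10^(3.86/10) = 2.432, G_2 = 10^(16.0/10) = 39.81
  Stage 3: F_3 = 10^(4.82/10) = 3.034, G_3 = 10^(−3.25/10) = 0.4732
Friis cascade:
  F = 1.222 + (2.432 − 1)/27.54 + (3.034 − 1)/1096 = 1.276
NF = 10 log₁₀(1.276) = 1.06 dB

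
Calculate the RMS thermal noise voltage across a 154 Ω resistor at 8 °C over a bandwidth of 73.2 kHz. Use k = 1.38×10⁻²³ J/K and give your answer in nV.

418 nV

T = 8 °C + 273.15 = 281.15 K
V_n = √(4kTRB)
4kTRB = 4 × 1.38×10⁻²³ × 281.15 × 1.54×10² × 7.32×10⁴ = 1.75×10⁻¹³ V²
V_n = √(1.75×10⁻¹³) = 4.18×10⁻⁷ V = 418 nV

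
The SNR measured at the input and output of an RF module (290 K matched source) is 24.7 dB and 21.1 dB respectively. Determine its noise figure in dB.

NF (dB) = SNR_in(dB) − SNR_out(dB) when the source is at T₀
NF = 24.7 − 21.1 = 3.6 dB

3.6 dB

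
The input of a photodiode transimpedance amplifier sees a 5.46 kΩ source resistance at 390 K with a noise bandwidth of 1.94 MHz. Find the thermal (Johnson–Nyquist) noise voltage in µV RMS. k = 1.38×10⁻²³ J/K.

15.1 µV

V_n = √(4kTRB)
4kTRB = 4 × 1.38×10⁻²³ × 390 × 5.46×10³ × 1.94×10⁶ = 2.28×10⁻¹⁰ V²
V_n = √(2.28×10⁻¹⁰) = 1.51×10⁻⁵ V = 15.1 µV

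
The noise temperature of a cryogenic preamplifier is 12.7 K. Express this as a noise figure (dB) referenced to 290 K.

0.186 dB

F = 1 + T_e/T₀ = 1 + 12.7/290 = 1.04379
NF = 10 log₁₀(1.04379) = 0.186 dB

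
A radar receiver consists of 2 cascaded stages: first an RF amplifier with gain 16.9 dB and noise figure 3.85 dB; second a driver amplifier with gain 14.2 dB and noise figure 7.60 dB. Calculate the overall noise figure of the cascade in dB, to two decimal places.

4.02 dB

Convert to linear (a loss of L dB is a gain of −L dB): F_i = 10^(NF_i/10), G_i = 10^(G_i,dB/10)
  Stage 1: F_1 = 10^(3.85/10) = 2.427, G_1 = 10^(16.9/10) = 48.98
  Stage 2: F_2 = 10^(7.60/10) = 5.754, G_2 = 10^(14.2/10) = 26.30
Friis cascade:
  F = 2.427 + (5.754 − 1)/48.98 = 2.524
NF = 10 log₁₀(2.524) = 4.02 dB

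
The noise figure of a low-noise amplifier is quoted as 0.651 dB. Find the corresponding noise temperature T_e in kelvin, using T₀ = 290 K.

46.9 K

F = 10^(0.651/10) = 1.16172
T_e = (F − 1)·T₀ = (1.16172 − 1) × 290 = 46.9 K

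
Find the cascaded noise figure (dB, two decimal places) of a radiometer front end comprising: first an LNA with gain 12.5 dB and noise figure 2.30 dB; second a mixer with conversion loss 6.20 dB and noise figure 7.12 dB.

Convert to linear (a loss of L dB is a gain of −L dB): F_i = 10^(NF_i/10), G_i = 10^(G_i,dB/10)
  Stage 1: F_1 = 10^(2.30/10) = 1.698, G_1 = 10^(12.5/10) = 17.78
  Stage 2: F_2 = 10^(7.12/10) = 5.152, G_2 = 10^(−6.20/10) = 0.2399
Friis cascade:
  F = 1.698 + (5.152 − 1)/17.78 = 1.932
NF = 10 log₁₀(1.932) = 2.86 dB

2.86 dB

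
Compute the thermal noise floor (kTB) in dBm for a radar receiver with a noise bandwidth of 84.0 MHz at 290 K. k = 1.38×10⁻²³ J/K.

P_n = kTB = 1.38×10⁻²³ × 290 × 8.40×10⁷ = 3.36×10⁻¹³ W
In dBm: 10 log₁₀(3.36×10⁻¹³ / 10⁻³) = −94.7 dBm

−94.7 dBm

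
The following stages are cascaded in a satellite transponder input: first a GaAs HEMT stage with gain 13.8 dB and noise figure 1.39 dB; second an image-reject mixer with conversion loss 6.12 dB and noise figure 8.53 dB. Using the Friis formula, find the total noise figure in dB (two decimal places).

2.13 dB

Convert to linear (a loss of L dB is a gain of −L dB): F_i = 10^(NF_i/10), G_i = 10^(G_i,dB/10)
  Stage 1: F_1 = 10^(1.39/10) = 1.377, G_1 = 10^(13.8/10) = 23.99
  Stage 2: F_2 = 10^(8.53/10) = 7.129, G_2 = 10^(−6.12/10) = 0.2443
Friis cascade:
  F = 1.377 + (7.129 − 1)/23.99 = 1.633
NF = 10 log₁₀(1.633) = 2.13 dB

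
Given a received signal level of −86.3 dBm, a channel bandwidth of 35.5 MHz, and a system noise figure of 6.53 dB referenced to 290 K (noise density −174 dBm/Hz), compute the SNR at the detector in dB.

5.7 dB

Noise floor: N = −174 + 10 log₁₀(B) + NF
10 log₁₀(3.55×10⁷) = 75.5 dB
N = −174 + 75.5 + 6.53 = −91.97 dBm
SNR = P_sig − N = −86.3 − (−91.97) = 5.67 dB → 5.7 dB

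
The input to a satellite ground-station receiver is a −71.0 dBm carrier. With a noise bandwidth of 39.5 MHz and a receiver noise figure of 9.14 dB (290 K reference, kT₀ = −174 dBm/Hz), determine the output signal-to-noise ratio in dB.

Noise floor: N = −174 + 10 log₁₀(B) + NF
10 log₁₀(3.95×10⁷) = 75.97 dB
N = −174 + 75.97 + 9.14 = −88.89 dBm
SNR = P_sig − N = −71.0 − (−88.89) = 17.89 dB → 17.9 dB

17.9 dB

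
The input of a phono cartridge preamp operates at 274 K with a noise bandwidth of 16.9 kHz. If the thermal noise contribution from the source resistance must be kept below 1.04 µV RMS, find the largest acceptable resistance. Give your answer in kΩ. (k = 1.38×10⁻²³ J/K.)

4.23 kΩ

Johnson–Nyquist: V_n = √(4kTRB) ⇒ R = V_n² / (4kTB)
4kTB = 4 × 1.38×10⁻²³ × 274 × 1.69×10⁴ = 2.56×10⁻¹⁶
R = (1.04×10⁻⁶)² / 2.56×10⁻¹⁶ = 4.23×10³ Ω = 4.23 kΩ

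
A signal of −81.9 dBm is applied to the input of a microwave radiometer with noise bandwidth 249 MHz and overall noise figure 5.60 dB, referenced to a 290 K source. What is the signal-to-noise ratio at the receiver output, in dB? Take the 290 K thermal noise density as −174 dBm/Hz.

2.5 dB

Noise floor: N = −174 + 10 log₁₀(B) + NF
10 log₁₀(2.49×10⁸) = 83.96 dB
N = −174 + 83.96 + 5.60 = −84.44 dBm
SNR = P_sig − N = −81.9 − (−84.44) = 2.54 dB → 2.5 dB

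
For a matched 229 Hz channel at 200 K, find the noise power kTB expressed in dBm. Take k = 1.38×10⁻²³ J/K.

−152.0 dBm

P_n = kTB = 1.38×10⁻²³ × 200 × 2.29×10² = 6.32×10⁻¹⁹ W
In dBm: 10 log₁₀(6.32×10⁻¹⁹ / 10⁻³) = −152.0 dBm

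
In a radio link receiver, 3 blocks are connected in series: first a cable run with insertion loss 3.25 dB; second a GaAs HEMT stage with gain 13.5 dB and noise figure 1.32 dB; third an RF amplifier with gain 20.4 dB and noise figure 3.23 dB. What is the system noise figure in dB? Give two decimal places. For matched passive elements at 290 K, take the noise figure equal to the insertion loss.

4.73 dB

Convert to linear (a loss of L dB is a gain of −L dB): F_i = 10^(NF_i/10), G_i = 10^(G_i,dB/10)
  Stage 1: F_1 = 10^(3.25/10) = 2.113, G_1 = 10^(−3.25/10) = 0.4732
  Stage 2: F_2 = 10^(1.32/10) = 1.355, G_2 = 10^(13.5/10) = 22.39
  Stage 3: F_3 = 10^(3.23/10) = 2.104, G_3 = 10^(20.4/10) = 109.6
Friis cascade:
  F = 2.113 + (1.355 − 1)/0.4732 + (2.104 − 1)/10.59 = 2.968
NF = 10 log₁₀(2.968) = 4.73 dB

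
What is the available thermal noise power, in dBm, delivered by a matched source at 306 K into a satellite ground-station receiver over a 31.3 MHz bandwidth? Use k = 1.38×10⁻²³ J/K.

P_n = kTB = 1.38×10⁻²³ × 306 × 3.13×10⁷ = 1.32×10⁻¹³ W
In dBm: 10 log₁₀(1.32×10⁻¹³ / 10⁻³) = −98.8 dBm

−98.8 dBm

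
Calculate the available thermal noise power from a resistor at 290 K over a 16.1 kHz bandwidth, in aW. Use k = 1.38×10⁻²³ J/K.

P_n = kTB = 1.38×10⁻²³ × 290 × 1.61×10⁴ = 6.44×10⁻¹⁷ W = 64.4 aW

64.4 aW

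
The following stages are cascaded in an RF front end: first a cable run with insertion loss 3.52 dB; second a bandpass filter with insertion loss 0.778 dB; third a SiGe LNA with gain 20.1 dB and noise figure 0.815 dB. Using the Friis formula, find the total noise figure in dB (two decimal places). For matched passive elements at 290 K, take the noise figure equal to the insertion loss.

5.11 dB

Convert to linear (a loss of L dB is a gain of −L dB): F_i = 10^(NF_i/10), G_i = 10^(G_i,dB/10)
  Stage 1: F_1 = 10^(3.52/10) = 2.249, G_1 = 10^(−3.52/10) = 0.4446
  Stage 2: F_2 = 10^(0.778/10) = 1.196, G_2 = 10^(−0.778/10) = 0.8360
  Stage 3: F_3 = 10^(0.815/10) = 1.206, G_3 = 10^(20.1/10) = 102.3
Friis cascade:
  F = 2.249 + (1.196 − 1)/0.4446 + (1.206 − 1)/0.3717 = 3.246
NF = 10 log₁₀(3.246) = 5.11 dB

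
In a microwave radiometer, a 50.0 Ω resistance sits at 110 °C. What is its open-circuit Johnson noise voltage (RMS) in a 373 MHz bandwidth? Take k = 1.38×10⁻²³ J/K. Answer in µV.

19.9 µV

T = 110 °C + 273.15 = 383.15 K
V_n = √(4kTRB)
4kTRB = 4 × 1.38×10⁻²³ × 383.15 × 5.00×10¹ × 3.73×10⁸ = 3.94×10⁻¹⁰ V²
V_n = √(3.94×10⁻¹⁰) = 1.99×10⁻⁵ V = 19.9 µV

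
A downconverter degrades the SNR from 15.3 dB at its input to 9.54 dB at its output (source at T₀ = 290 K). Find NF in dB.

5.76 dB

NF (dB) = SNR_in(dB) − SNR_out(dB) when the source is at T₀
NF = 15.3 − 9.54 = 5.76 dB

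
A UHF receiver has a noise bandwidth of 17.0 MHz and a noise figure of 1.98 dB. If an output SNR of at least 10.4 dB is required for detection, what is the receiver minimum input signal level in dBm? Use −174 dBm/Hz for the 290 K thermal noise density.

Sensitivity = −174 + 10 log₁₀(B) + NF + SNR_min
= −174 + 72.3 + 1.98 + 10.4
= −89.32 dBm → −89.3 dBm

−89.3 dBm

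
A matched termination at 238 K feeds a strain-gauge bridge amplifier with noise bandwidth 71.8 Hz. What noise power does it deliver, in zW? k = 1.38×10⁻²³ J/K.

236 zW

P_n = kTB = 1.38×10⁻²³ × 238 × 7.18×10¹ = 2.36×10⁻¹⁹ W = 236 zW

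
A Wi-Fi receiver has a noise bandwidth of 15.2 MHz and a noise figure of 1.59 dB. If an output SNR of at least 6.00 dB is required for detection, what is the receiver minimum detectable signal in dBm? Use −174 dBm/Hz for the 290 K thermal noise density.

Sensitivity = −174 + 10 log₁₀(B) + NF + SNR_min
= −174 + 71.82 + 1.59 + 6.00
= −94.59 dBm → −94.6 dBm

−94.6 dBm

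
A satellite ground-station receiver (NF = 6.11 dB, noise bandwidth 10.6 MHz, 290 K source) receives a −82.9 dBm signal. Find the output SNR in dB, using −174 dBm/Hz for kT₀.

14.7 dB

Noise floor: N = −174 + 10 log₁₀(B) + NF
10 log₁₀(1.06×10⁷) = 70.25 dB
N = −174 + 70.25 + 6.11 = −97.64 dBm
SNR = P_sig − N = −82.9 − (−97.64) = 14.74 dB → 14.7 dB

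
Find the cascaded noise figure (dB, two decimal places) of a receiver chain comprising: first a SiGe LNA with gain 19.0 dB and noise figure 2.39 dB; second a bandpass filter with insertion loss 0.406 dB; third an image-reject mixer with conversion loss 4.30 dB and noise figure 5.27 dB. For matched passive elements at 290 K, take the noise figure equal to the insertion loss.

2.47 dB

Convert to linear (a loss of L dB is a gain of −L dB): F_i = 10^(NF_i/10), G_i = 10^(G_i,dB/10)
  Stage 1: F_1 = 10^(2.39/10) = 1.734, G_1 = 10^(19.0/10) = 79.43
  Stage 2: F_2 = 10^(0.406/10) = 1.098, G_2 = 10^(−0.406/10) = 0.9108
  Stage 3: F_3 = 10^(5.27/10) = 3.365, G_3 = 10^(−4.30/10) = 0.3715
Friis cascade:
  F = 1.734 + (1.098 − 1)/79.43 + (3.365 − 1)/72.34 = 1.768
NF = 10 log₁₀(1.768) = 2.47 dB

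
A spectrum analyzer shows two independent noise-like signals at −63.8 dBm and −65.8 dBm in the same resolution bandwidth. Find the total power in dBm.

−61.7 dBm

Convert to linear, add, convert back:
P₁ = 4.17×10⁻¹⁰ W, P₂ = 2.63×10⁻¹⁰ W
P_tot = 6.80×10⁻¹⁰ W → 10 log₁₀(P_tot / 10⁻³) = −61.7 dBm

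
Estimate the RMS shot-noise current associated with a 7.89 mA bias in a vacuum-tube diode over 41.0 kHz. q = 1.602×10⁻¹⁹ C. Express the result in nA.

I_n = √(2qI·B)
2qI·B = 2 × 1.602×10⁻¹⁹ × 7.89×10⁻³ × 4.10×10⁴ = 1.04×10⁻¹⁶ A²
I_n = √(1.04×10⁻¹⁶) = 1.02×10⁻⁸ A = 10.2 nA

10.2 nA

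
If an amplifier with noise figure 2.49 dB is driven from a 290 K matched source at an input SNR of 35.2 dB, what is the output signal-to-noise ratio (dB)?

By definition F = SNR_in/SNR_out, so in dB: SNR_out = SNR_in − NF
SNR_out = 35.2 − 2.49 = 32.71 dB

32.71 dB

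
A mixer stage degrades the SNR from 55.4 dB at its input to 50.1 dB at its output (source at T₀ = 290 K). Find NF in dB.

5.3 dB

NF (dB) = SNR_in(dB) − SNR_out(dB) when the source is at T₀
NF = 55.4 − 50.1 = 5.3 dB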